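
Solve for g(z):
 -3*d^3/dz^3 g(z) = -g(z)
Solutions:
 g(z) = C3*exp(3^(2/3)*z/3) + (C1*sin(3^(1/6)*z/2) + C2*cos(3^(1/6)*z/2))*exp(-3^(2/3)*z/6)


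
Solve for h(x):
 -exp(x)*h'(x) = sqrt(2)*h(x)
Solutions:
 h(x) = C1*exp(sqrt(2)*exp(-x))


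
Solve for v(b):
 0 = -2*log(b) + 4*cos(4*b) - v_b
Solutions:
 v(b) = C1 - 2*b*log(b) + 2*b + sin(4*b)


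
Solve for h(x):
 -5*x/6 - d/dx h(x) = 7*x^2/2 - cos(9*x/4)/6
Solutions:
 h(x) = C1 - 7*x^3/6 - 5*x^2/12 + 2*sin(9*x/4)/27


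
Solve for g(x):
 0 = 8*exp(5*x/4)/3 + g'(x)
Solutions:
 g(x) = C1 - 32*exp(5*x/4)/15


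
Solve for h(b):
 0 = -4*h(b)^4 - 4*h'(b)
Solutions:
 h(b) = (-3^(2/3) - 3*3^(1/6)*I)*(1/(C1 + b))^(1/3)/6
 h(b) = (-3^(2/3) + 3*3^(1/6)*I)*(1/(C1 + b))^(1/3)/6
 h(b) = (1/(C1 + 3*b))^(1/3)


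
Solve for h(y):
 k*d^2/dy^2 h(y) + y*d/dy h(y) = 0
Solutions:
 h(y) = C1 + C2*sqrt(k)*erf(sqrt(2)*y*sqrt(1/k)/2)


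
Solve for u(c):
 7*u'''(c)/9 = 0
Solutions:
 u(c) = C1 + C2*c + C3*c^2


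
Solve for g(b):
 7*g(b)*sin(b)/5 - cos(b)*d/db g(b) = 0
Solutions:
 g(b) = C1/cos(b)^(7/5)


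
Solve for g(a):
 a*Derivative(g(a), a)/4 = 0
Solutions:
 g(a) = C1


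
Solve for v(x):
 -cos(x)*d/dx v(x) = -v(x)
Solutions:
 v(x) = C1*sqrt(sin(x) + 1)/sqrt(sin(x) - 1)


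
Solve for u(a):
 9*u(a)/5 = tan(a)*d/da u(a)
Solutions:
 u(a) = C1*sin(a)^(9/5)


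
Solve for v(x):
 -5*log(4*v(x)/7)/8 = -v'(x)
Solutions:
 -8*Integral(1/(log(_y) - log(7) + 2*log(2)), (_y, v(x)))/5 = C1 - x


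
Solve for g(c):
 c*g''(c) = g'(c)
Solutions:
 g(c) = C1 + C2*c^2


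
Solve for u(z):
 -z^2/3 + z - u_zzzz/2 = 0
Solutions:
 u(z) = C1 + C2*z + C3*z^2 + C4*z^3 - z^6/540 + z^5/60


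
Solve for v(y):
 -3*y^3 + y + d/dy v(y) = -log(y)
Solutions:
 v(y) = C1 + 3*y^4/4 - y^2/2 - y*log(y) + y


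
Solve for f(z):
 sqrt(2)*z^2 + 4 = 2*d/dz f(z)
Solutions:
 f(z) = C1 + sqrt(2)*z^3/6 + 2*z


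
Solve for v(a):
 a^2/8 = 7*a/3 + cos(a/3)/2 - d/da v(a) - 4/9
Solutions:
 v(a) = C1 - a^3/24 + 7*a^2/6 - 4*a/9 + 3*sin(a/3)/2


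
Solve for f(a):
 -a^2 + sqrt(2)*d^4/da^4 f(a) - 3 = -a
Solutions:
 f(a) = C1 + C2*a + C3*a^2 + C4*a^3 + sqrt(2)*a^6/720 - sqrt(2)*a^5/240 + sqrt(2)*a^4/16


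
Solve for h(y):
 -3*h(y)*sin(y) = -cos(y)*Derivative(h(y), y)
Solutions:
 h(y) = C1/cos(y)^3


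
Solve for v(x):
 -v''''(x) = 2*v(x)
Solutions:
 v(x) = (C1*sin(2^(3/4)*x/2) + C2*cos(2^(3/4)*x/2))*exp(-2^(3/4)*x/2) + (C3*sin(2^(3/4)*x/2) + C4*cos(2^(3/4)*x/2))*exp(2^(3/4)*x/2)


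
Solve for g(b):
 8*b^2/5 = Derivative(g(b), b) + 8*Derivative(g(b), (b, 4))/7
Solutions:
 g(b) = C1 + C4*exp(-7^(1/3)*b/2) + 8*b^3/15 + (C2*sin(sqrt(3)*7^(1/3)*b/4) + C3*cos(sqrt(3)*7^(1/3)*b/4))*exp(7^(1/3)*b/4)


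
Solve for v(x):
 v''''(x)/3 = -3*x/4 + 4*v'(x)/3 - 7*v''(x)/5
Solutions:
 v(x) = C1 + C2*exp(x*(-5*(2 + sqrt(4215)/25)^(1/3) + 7/(2 + sqrt(4215)/25)^(1/3))/10)*sin(sqrt(3)*x*(7/(2 + sqrt(4215)/25)^(1/3) + 5*(2 + sqrt(4215)/25)^(1/3))/10) + C3*exp(x*(-5*(2 + sqrt(4215)/25)^(1/3) + 7/(2 + sqrt(4215)/25)^(1/3))/10)*cos(sqrt(3)*x*(7/(2 + sqrt(4215)/25)^(1/3) + 5*(2 + sqrt(4215)/25)^(1/3))/10) + C4*exp(x*(-7/(5*(2 + sqrt(4215)/25)^(1/3)) + (2 + sqrt(4215)/25)^(1/3))) + 9*x^2/32 + 189*x/320


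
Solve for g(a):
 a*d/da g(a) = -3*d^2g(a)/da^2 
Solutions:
 g(a) = C1 + C2*erf(sqrt(6)*a/6)


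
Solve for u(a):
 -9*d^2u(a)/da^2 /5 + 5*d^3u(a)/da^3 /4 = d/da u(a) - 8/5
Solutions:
 u(a) = C1 + C2*exp(2*a*(9 - sqrt(206))/25) + C3*exp(2*a*(9 + sqrt(206))/25) + 8*a/5


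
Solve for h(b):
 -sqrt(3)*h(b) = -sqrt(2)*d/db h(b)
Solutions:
 h(b) = C1*exp(sqrt(6)*b/2)


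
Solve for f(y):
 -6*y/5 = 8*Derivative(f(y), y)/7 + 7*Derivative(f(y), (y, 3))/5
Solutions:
 f(y) = C1 + C2*sin(2*sqrt(10)*y/7) + C3*cos(2*sqrt(10)*y/7) - 21*y^2/40


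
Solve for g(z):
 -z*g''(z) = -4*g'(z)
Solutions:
 g(z) = C1 + C2*z^5


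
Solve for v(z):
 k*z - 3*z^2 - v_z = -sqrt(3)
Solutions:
 v(z) = C1 + k*z^2/2 - z^3 + sqrt(3)*z


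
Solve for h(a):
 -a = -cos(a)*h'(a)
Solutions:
 h(a) = C1 + Integral(a/cos(a), a)


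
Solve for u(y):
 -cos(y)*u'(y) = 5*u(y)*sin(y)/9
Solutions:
 u(y) = C1*cos(y)^(5/9)


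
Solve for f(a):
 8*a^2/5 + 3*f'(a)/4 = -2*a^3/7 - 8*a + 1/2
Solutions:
 f(a) = C1 - 2*a^4/21 - 32*a^3/45 - 16*a^2/3 + 2*a/3


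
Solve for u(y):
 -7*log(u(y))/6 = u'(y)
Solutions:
 li(u(y)) = C1 - 7*y/6


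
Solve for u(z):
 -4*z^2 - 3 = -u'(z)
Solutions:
 u(z) = C1 + 4*z^3/3 + 3*z


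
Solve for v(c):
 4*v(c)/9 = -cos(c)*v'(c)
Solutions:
 v(c) = C1*(sin(c) - 1)^(2/9)/(sin(c) + 1)^(2/9)


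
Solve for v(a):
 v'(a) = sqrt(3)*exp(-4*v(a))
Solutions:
 v(a) = log(-I*(C1 + 4*sqrt(3)*a)^(1/4))
 v(a) = log(I*(C1 + 4*sqrt(3)*a)^(1/4))
 v(a) = log(-(C1 + 4*sqrt(3)*a)^(1/4))
 v(a) = log(C1 + 4*sqrt(3)*a)/4


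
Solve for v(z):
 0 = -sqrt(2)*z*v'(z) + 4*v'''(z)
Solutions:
 v(z) = C1 + Integral(C2*airyai(sqrt(2)*z/2) + C3*airybi(sqrt(2)*z/2), z)


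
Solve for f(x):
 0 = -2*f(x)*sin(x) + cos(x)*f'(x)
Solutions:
 f(x) = C1/cos(x)^2


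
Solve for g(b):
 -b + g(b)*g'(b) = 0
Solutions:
 g(b) = -sqrt(C1 + b^2)
 g(b) = sqrt(C1 + b^2)


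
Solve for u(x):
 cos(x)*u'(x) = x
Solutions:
 u(x) = C1 + Integral(x/cos(x), x)


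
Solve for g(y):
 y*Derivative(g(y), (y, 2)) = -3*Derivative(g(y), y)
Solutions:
 g(y) = C1 + C2/y^2


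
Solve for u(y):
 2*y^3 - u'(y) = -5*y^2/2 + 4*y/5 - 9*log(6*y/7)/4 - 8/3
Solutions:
 u(y) = C1 + y^4/2 + 5*y^3/6 - 2*y^2/5 + 9*y*log(y)/4 - 9*y*log(7)/4 + 5*y/12 + 9*y*log(6)/4


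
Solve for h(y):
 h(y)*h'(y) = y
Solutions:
 h(y) = -sqrt(C1 + y^2)
 h(y) = sqrt(C1 + y^2)


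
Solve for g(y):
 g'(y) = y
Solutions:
 g(y) = C1 + y^2/2


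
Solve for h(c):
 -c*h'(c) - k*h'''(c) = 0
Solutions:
 h(c) = C1 + Integral(C2*airyai(c*(-1/k)^(1/3)) + C3*airybi(c*(-1/k)^(1/3)), c)


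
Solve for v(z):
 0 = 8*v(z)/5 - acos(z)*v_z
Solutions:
 v(z) = C1*exp(8*Integral(1/acos(z), z)/5)


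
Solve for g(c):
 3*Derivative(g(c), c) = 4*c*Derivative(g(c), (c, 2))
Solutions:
 g(c) = C1 + C2*c^(7/4)


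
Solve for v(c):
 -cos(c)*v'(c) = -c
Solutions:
 v(c) = C1 + Integral(c/cos(c), c)


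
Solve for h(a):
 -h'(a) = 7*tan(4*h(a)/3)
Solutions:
 h(a) = -3*asin(C1*exp(-28*a/3))/4 + 3*pi/4
 h(a) = 3*asin(C1*exp(-28*a/3))/4


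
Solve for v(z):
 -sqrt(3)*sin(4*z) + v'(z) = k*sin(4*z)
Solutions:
 v(z) = C1 - k*cos(4*z)/4 - sqrt(3)*cos(4*z)/4


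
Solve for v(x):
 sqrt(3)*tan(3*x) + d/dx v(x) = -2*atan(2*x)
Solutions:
 v(x) = C1 - 2*x*atan(2*x) + log(4*x^2 + 1)/2 + sqrt(3)*log(cos(3*x))/3


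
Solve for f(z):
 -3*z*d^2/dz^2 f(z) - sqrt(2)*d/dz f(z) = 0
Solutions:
 f(z) = C1 + C2*z^(1 - sqrt(2)/3)


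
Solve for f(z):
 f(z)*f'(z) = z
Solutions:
 f(z) = -sqrt(C1 + z^2)
 f(z) = sqrt(C1 + z^2)


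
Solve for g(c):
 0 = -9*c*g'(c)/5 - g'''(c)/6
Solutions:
 g(c) = C1 + Integral(C2*airyai(-3*2^(1/3)*5^(2/3)*c/5) + C3*airybi(-3*2^(1/3)*5^(2/3)*c/5), c)


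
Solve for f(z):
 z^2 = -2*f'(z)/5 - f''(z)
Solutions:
 f(z) = C1 + C2*exp(-2*z/5) - 5*z^3/6 + 25*z^2/4 - 125*z/4


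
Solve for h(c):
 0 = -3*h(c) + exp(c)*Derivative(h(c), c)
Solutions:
 h(c) = C1*exp(-3*exp(-c))


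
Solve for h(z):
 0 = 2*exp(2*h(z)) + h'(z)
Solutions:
 h(z) = log(-sqrt(-1/(C1 - 2*z))) - log(2)/2
 h(z) = log(-1/(C1 - 2*z))/2 - log(2)/2


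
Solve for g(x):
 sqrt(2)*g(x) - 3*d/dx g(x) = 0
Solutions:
 g(x) = C1*exp(sqrt(2)*x/3)


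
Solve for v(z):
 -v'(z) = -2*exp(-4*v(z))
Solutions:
 v(z) = log(-I*(C1 + 8*z)^(1/4))
 v(z) = log(I*(C1 + 8*z)^(1/4))
 v(z) = log(-(C1 + 8*z)^(1/4))
 v(z) = log(C1 + 8*z)/4


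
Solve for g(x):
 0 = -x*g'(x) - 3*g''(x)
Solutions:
 g(x) = C1 + C2*erf(sqrt(6)*x/6)


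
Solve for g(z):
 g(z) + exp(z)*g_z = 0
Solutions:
 g(z) = C1*exp(exp(-z))


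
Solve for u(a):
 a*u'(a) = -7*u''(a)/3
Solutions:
 u(a) = C1 + C2*erf(sqrt(42)*a/14)


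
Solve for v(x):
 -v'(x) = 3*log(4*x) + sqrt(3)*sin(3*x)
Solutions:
 v(x) = C1 - 3*x*log(x) - 6*x*log(2) + 3*x + sqrt(3)*cos(3*x)/3


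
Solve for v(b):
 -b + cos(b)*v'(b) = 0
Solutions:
 v(b) = C1 + Integral(b/cos(b), b)


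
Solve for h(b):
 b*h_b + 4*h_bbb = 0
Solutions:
 h(b) = C1 + Integral(C2*airyai(-2^(1/3)*b/2) + C3*airybi(-2^(1/3)*b/2), b)


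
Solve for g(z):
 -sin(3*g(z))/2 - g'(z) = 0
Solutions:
 g(z) = -acos((-C1 - exp(3*z))/(C1 - exp(3*z)))/3 + 2*pi/3
 g(z) = acos((-C1 - exp(3*z))/(C1 - exp(3*z)))/3


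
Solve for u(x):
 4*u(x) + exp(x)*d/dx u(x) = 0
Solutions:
 u(x) = C1*exp(4*exp(-x))


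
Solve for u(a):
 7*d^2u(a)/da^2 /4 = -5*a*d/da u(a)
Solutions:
 u(a) = C1 + C2*erf(sqrt(70)*a/7)


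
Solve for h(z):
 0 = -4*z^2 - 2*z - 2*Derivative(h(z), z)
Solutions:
 h(z) = C1 - 2*z^3/3 - z^2/2


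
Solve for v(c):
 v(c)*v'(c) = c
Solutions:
 v(c) = -sqrt(C1 + c^2)
 v(c) = sqrt(C1 + c^2)


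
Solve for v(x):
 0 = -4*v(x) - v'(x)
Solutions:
 v(x) = C1*exp(-4*x)


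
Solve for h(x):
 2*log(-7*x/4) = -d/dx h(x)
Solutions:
 h(x) = C1 - 2*x*log(-x) + 2*x*(-log(7) + 1 + 2*log(2))


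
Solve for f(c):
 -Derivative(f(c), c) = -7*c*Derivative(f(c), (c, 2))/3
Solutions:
 f(c) = C1 + C2*c^(10/7)


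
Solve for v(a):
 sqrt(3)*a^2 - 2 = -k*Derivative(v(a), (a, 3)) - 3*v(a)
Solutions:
 v(a) = C1*exp(3^(1/3)*a*(-1/k)^(1/3)) + C2*exp(a*(-1/k)^(1/3)*(-3^(1/3) + 3^(5/6)*I)/2) + C3*exp(-a*(-1/k)^(1/3)*(3^(1/3) + 3^(5/6)*I)/2) - sqrt(3)*a^2/3 + 2/3


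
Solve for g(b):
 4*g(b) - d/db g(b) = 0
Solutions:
 g(b) = C1*exp(4*b)


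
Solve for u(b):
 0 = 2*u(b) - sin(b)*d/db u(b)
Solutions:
 u(b) = C1*(cos(b) - 1)/(cos(b) + 1)


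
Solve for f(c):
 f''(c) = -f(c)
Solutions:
 f(c) = C1*sin(c) + C2*cos(c)


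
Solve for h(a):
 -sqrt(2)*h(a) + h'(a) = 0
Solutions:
 h(a) = C1*exp(sqrt(2)*a)


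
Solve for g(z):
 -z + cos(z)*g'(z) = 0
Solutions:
 g(z) = C1 + Integral(z/cos(z), z)


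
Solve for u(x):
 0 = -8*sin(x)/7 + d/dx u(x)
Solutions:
 u(x) = C1 - 8*cos(x)/7


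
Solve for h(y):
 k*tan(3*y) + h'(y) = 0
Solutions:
 h(y) = C1 + k*log(cos(3*y))/3


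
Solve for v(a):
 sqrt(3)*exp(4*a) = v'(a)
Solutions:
 v(a) = C1 + sqrt(3)*exp(4*a)/4


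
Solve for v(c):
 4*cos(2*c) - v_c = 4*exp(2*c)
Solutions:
 v(c) = C1 - 2*exp(2*c) + 2*sin(2*c)


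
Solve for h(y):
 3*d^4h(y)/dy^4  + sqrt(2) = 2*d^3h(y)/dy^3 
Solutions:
 h(y) = C1 + C2*y + C3*y^2 + C4*exp(2*y/3) + sqrt(2)*y^3/12


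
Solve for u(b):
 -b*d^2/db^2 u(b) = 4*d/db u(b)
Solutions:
 u(b) = C1 + C2/b^3


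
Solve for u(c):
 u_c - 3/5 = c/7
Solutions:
 u(c) = C1 + c^2/14 + 3*c/5


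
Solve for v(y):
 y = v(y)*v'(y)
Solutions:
 v(y) = -sqrt(C1 + y^2)
 v(y) = sqrt(C1 + y^2)


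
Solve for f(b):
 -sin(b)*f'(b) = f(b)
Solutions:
 f(b) = C1*sqrt(cos(b) + 1)/sqrt(cos(b) - 1)


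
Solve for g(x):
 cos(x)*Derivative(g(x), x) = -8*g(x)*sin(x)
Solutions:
 g(x) = C1*cos(x)^8


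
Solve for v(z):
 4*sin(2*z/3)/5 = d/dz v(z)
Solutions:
 v(z) = C1 - 6*cos(2*z/3)/5


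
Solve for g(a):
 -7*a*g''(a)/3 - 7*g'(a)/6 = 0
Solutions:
 g(a) = C1 + C2*sqrt(a)


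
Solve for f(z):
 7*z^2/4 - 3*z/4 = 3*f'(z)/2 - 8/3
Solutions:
 f(z) = C1 + 7*z^3/18 - z^2/4 + 16*z/9


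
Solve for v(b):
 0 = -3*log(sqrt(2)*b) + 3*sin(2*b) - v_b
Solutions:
 v(b) = C1 - 3*b*log(b) - 3*b*log(2)/2 + 3*b - 3*cos(2*b)/2


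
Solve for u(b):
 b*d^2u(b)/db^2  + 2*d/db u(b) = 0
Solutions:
 u(b) = C1 + C2/b


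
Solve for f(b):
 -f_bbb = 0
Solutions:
 f(b) = C1 + C2*b + C3*b^2


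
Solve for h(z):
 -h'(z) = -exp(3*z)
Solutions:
 h(z) = C1 + exp(3*z)/3


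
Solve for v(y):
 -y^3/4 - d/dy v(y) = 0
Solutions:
 v(y) = C1 - y^4/16


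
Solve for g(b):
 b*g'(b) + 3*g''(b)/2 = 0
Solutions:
 g(b) = C1 + C2*erf(sqrt(3)*b/3)


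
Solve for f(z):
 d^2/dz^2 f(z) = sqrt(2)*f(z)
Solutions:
 f(z) = C1*exp(-2^(1/4)*z) + C2*exp(2^(1/4)*z)


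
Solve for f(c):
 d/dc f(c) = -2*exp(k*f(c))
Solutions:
 f(c) = Piecewise((log(1/(C1*k + 2*c*k))/k, Ne(k, 0)), (nan, True))
 f(c) = Piecewise((C1 - 2*c, Eq(k, 0)), (nan, True))


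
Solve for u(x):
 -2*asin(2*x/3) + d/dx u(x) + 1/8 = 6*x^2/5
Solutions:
 u(x) = C1 + 2*x^3/5 + 2*x*asin(2*x/3) - x/8 + sqrt(9 - 4*x^2)


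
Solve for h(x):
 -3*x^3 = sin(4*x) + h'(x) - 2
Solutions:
 h(x) = C1 - 3*x^4/4 + 2*x + cos(4*x)/4


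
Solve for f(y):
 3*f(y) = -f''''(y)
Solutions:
 f(y) = (C1*sin(sqrt(2)*3^(1/4)*y/2) + C2*cos(sqrt(2)*3^(1/4)*y/2))*exp(-sqrt(2)*3^(1/4)*y/2) + (C3*sin(sqrt(2)*3^(1/4)*y/2) + C4*cos(sqrt(2)*3^(1/4)*y/2))*exp(sqrt(2)*3^(1/4)*y/2)


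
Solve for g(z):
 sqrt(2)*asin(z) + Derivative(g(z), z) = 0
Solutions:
 g(z) = C1 - sqrt(2)*(z*asin(z) + sqrt(1 - z^2))


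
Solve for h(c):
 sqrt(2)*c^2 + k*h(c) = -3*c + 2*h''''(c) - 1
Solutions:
 h(c) = C1*exp(-2^(3/4)*c*k^(1/4)/2) + C2*exp(2^(3/4)*c*k^(1/4)/2) + C3*exp(-2^(3/4)*I*c*k^(1/4)/2) + C4*exp(2^(3/4)*I*c*k^(1/4)/2) - sqrt(2)*c^2/k - 3*c/k - 1/k


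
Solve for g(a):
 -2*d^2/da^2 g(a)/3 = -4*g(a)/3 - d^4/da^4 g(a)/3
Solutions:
 g(a) = (C1*sin(sqrt(2)*a/2) + C2*cos(sqrt(2)*a/2))*exp(-sqrt(6)*a/2) + (C3*sin(sqrt(2)*a/2) + C4*cos(sqrt(2)*a/2))*exp(sqrt(6)*a/2)


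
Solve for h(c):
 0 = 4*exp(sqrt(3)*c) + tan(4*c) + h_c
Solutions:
 h(c) = C1 - 4*sqrt(3)*exp(sqrt(3)*c)/3 + log(cos(4*c))/4


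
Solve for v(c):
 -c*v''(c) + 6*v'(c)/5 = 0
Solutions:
 v(c) = C1 + C2*c^(11/5)


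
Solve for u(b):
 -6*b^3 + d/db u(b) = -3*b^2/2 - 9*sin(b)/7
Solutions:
 u(b) = C1 + 3*b^4/2 - b^3/2 + 9*cos(b)/7


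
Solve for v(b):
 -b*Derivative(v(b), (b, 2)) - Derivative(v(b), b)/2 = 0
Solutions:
 v(b) = C1 + C2*sqrt(b)


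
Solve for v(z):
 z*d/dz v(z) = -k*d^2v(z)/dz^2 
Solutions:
 v(z) = C1 + C2*sqrt(k)*erf(sqrt(2)*z*sqrt(1/k)/2)


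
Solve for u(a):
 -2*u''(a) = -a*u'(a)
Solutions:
 u(a) = C1 + C2*erfi(a/2)


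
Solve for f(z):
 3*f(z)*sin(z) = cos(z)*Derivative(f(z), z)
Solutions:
 f(z) = C1/cos(z)^3


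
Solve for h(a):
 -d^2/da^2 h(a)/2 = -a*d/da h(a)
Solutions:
 h(a) = C1 + C2*erfi(a)


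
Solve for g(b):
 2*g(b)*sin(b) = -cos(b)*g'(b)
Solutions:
 g(b) = C1*cos(b)^2


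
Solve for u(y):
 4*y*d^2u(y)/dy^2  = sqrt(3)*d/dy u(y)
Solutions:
 u(y) = C1 + C2*y^(sqrt(3)/4 + 1)


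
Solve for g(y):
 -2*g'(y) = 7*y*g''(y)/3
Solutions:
 g(y) = C1 + C2*y^(1/7)


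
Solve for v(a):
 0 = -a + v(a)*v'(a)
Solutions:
 v(a) = -sqrt(C1 + a^2)
 v(a) = sqrt(C1 + a^2)


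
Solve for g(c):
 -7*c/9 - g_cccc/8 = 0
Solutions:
 g(c) = C1 + C2*c + C3*c^2 + C4*c^3 - 7*c^5/135


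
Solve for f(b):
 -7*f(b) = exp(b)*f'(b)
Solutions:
 f(b) = C1*exp(7*exp(-b))


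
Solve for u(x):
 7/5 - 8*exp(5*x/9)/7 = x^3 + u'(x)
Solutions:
 u(x) = C1 - x^4/4 + 7*x/5 - 72*exp(5*x/9)/35


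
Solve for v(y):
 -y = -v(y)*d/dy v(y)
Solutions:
 v(y) = -sqrt(C1 + y^2)
 v(y) = sqrt(C1 + y^2)


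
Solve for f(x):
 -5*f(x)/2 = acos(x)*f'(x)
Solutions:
 f(x) = C1*exp(-5*Integral(1/acos(x), x)/2)


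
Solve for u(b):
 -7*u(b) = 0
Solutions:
 u(b) = 0


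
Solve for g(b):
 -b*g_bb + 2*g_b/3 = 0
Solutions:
 g(b) = C1 + C2*b^(5/3)


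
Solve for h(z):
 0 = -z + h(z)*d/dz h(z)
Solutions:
 h(z) = -sqrt(C1 + z^2)
 h(z) = sqrt(C1 + z^2)


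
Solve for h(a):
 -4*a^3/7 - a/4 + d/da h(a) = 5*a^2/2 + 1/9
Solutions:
 h(a) = C1 + a^4/7 + 5*a^3/6 + a^2/8 + a/9


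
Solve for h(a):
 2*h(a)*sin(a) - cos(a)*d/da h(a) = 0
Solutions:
 h(a) = C1/cos(a)^2


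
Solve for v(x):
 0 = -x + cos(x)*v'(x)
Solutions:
 v(x) = C1 + Integral(x/cos(x), x)


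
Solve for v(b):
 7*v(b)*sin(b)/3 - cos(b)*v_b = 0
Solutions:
 v(b) = C1/cos(b)^(7/3)


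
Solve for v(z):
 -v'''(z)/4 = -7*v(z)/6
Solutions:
 v(z) = C3*exp(14^(1/3)*3^(2/3)*z/3) + (C1*sin(14^(1/3)*3^(1/6)*z/2) + C2*cos(14^(1/3)*3^(1/6)*z/2))*exp(-14^(1/3)*3^(2/3)*z/6)


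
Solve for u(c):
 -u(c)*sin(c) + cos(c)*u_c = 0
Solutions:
 u(c) = C1/cos(c)


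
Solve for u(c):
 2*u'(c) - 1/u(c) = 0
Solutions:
 u(c) = -sqrt(C1 + c)
 u(c) = sqrt(C1 + c)


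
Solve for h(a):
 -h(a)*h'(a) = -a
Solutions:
 h(a) = -sqrt(C1 + a^2)
 h(a) = sqrt(C1 + a^2)


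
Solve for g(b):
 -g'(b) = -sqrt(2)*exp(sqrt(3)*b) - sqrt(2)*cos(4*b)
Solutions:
 g(b) = C1 + sqrt(6)*exp(sqrt(3)*b)/3 + sqrt(2)*sin(4*b)/4


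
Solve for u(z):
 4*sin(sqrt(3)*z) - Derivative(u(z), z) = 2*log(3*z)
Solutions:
 u(z) = C1 - 2*z*log(z) - 2*z*log(3) + 2*z - 4*sqrt(3)*cos(sqrt(3)*z)/3


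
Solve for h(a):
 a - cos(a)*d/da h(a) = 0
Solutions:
 h(a) = C1 + Integral(a/cos(a), a)


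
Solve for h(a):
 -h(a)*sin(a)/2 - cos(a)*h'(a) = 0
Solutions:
 h(a) = C1*sqrt(cos(a))


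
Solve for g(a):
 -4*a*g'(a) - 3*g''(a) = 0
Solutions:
 g(a) = C1 + C2*erf(sqrt(6)*a/3)


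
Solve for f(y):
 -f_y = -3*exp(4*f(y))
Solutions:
 f(y) = log(-(-1/(C1 + 12*y))^(1/4))
 f(y) = log(-1/(C1 + 12*y))/4
 f(y) = log(-I*(-1/(C1 + 12*y))^(1/4))
 f(y) = log(I*(-1/(C1 + 12*y))^(1/4))


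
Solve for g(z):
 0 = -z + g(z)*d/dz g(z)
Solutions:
 g(z) = -sqrt(C1 + z^2)
 g(z) = sqrt(C1 + z^2)


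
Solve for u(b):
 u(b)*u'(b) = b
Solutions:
 u(b) = -sqrt(C1 + b^2)
 u(b) = sqrt(C1 + b^2)


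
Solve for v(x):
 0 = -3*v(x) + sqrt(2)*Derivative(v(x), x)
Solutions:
 v(x) = C1*exp(3*sqrt(2)*x/2)


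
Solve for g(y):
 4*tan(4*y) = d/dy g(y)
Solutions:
 g(y) = C1 - log(cos(4*y))


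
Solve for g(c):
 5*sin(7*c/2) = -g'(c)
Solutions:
 g(c) = C1 + 10*cos(7*c/2)/7


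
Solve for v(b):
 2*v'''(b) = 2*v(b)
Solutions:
 v(b) = C3*exp(b) + (C1*sin(sqrt(3)*b/2) + C2*cos(sqrt(3)*b/2))*exp(-b/2)


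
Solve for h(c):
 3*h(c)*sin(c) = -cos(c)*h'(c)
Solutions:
 h(c) = C1*cos(c)^3


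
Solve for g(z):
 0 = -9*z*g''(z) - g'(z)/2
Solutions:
 g(z) = C1 + C2*z^(17/18)


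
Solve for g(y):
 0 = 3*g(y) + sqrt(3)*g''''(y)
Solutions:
 g(y) = (C1*sin(sqrt(2)*3^(1/8)*y/2) + C2*cos(sqrt(2)*3^(1/8)*y/2))*exp(-sqrt(2)*3^(1/8)*y/2) + (C3*sin(sqrt(2)*3^(1/8)*y/2) + C4*cos(sqrt(2)*3^(1/8)*y/2))*exp(sqrt(2)*3^(1/8)*y/2)


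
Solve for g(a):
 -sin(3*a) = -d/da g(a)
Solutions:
 g(a) = C1 - cos(3*a)/3


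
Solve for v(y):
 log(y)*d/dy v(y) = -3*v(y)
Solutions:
 v(y) = C1*exp(-3*li(y))


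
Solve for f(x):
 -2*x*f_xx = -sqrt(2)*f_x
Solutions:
 f(x) = C1 + C2*x^(sqrt(2)/2 + 1)


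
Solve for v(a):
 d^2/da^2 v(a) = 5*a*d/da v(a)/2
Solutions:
 v(a) = C1 + C2*erfi(sqrt(5)*a/2)


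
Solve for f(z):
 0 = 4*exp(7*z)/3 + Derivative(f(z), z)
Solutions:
 f(z) = C1 - 4*exp(7*z)/21


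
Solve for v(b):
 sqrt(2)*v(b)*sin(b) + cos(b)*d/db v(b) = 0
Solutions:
 v(b) = C1*cos(b)^(sqrt(2))


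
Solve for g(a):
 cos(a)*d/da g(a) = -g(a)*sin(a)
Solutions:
 g(a) = C1*cos(a)


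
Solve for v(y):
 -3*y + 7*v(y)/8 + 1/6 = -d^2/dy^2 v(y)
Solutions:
 v(y) = C1*sin(sqrt(14)*y/4) + C2*cos(sqrt(14)*y/4) + 24*y/7 - 4/21


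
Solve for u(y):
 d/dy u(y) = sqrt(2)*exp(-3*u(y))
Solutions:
 u(y) = log(C1 + 3*sqrt(2)*y)/3
 u(y) = log((-3^(1/3) - 3^(5/6)*I)*(C1 + sqrt(2)*y)^(1/3)/2)
 u(y) = log((-3^(1/3) + 3^(5/6)*I)*(C1 + sqrt(2)*y)^(1/3)/2)


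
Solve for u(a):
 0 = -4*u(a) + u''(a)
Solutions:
 u(a) = C1*exp(-2*a) + C2*exp(2*a)


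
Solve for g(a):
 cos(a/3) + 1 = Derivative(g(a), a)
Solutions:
 g(a) = C1 + a + 3*sin(a/3)


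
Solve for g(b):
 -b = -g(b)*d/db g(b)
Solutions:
 g(b) = -sqrt(C1 + b^2)
 g(b) = sqrt(C1 + b^2)


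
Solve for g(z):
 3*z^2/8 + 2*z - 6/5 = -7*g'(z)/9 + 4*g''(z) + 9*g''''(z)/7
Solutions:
 g(z) = C1 + C2*exp(-z*(-8*18^(1/3)*7^(2/3)/(21 + sqrt(5817))^(1/3) + 84^(1/3)*(21 + sqrt(5817))^(1/3))/36)*sin(3^(1/6)*z*(24*2^(1/3)*7^(2/3)/(21 + sqrt(5817))^(1/3) + 28^(1/3)*3^(2/3)*(21 + sqrt(5817))^(1/3))/36) + C3*exp(-z*(-8*18^(1/3)*7^(2/3)/(21 + sqrt(5817))^(1/3) + 84^(1/3)*(21 + sqrt(5817))^(1/3))/36)*cos(3^(1/6)*z*(24*2^(1/3)*7^(2/3)/(21 + sqrt(5817))^(1/3) + 28^(1/3)*3^(2/3)*(21 + sqrt(5817))^(1/3))/36) + C4*exp(z*(-8*18^(1/3)*7^(2/3)/(21 + sqrt(5817))^(1/3) + 84^(1/3)*(21 + sqrt(5817))^(1/3))/18) - 9*z^3/56 - 369*z^2/98 - 63774*z/1715


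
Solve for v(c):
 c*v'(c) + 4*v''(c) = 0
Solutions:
 v(c) = C1 + C2*erf(sqrt(2)*c/4)


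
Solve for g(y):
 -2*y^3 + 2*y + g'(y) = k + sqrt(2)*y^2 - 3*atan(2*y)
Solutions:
 g(y) = C1 + k*y + y^4/2 + sqrt(2)*y^3/3 - y^2 - 3*y*atan(2*y) + 3*log(4*y^2 + 1)/4


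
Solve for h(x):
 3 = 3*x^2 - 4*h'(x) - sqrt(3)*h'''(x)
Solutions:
 h(x) = C1 + C2*sin(2*3^(3/4)*x/3) + C3*cos(2*3^(3/4)*x/3) + x^3/4 - 3*x/4 - 3*sqrt(3)*x/8


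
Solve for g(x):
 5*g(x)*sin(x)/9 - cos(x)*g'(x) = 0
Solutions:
 g(x) = C1/cos(x)^(5/9)


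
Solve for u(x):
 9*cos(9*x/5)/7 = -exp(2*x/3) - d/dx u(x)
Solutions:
 u(x) = C1 - 3*exp(2*x/3)/2 - 5*sin(9*x/5)/7


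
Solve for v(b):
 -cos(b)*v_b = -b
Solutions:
 v(b) = C1 + Integral(b/cos(b), b)


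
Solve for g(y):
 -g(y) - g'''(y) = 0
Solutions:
 g(y) = C3*exp(-y) + (C1*sin(sqrt(3)*y/2) + C2*cos(sqrt(3)*y/2))*exp(y/2)


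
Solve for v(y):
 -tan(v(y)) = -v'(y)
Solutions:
 v(y) = pi - asin(C1*exp(y))
 v(y) = asin(C1*exp(y))


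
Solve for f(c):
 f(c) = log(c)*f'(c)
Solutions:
 f(c) = C1*exp(li(c))


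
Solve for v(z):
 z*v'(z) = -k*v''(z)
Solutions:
 v(z) = C1 + C2*sqrt(k)*erf(sqrt(2)*z*sqrt(1/k)/2)


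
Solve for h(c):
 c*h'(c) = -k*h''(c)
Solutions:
 h(c) = C1 + C2*sqrt(k)*erf(sqrt(2)*c*sqrt(1/k)/2)


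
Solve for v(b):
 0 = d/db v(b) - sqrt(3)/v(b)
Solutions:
 v(b) = -sqrt(C1 + 2*sqrt(3)*b)
 v(b) = sqrt(C1 + 2*sqrt(3)*b)


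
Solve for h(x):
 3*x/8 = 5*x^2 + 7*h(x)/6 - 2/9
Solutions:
 h(x) = -30*x^2/7 + 9*x/28 + 4/21


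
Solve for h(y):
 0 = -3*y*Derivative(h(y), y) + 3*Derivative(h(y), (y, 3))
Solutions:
 h(y) = C1 + Integral(C2*airyai(y) + C3*airybi(y), y)


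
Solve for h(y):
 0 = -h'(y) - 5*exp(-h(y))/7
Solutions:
 h(y) = log(C1 - 5*y/7)


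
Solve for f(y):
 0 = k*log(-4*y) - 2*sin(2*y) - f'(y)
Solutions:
 f(y) = C1 + k*y*(log(-y) - 1) + 2*k*y*log(2) + cos(2*y)


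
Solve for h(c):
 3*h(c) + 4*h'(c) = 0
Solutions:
 h(c) = C1*exp(-3*c/4)


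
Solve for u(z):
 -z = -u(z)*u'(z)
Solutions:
 u(z) = -sqrt(C1 + z^2)
 u(z) = sqrt(C1 + z^2)


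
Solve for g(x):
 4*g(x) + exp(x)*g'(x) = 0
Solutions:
 g(x) = C1*exp(4*exp(-x))


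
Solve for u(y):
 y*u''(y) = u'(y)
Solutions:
 u(y) = C1 + C2*y^2


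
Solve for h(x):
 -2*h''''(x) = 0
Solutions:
 h(x) = C1 + C2*x + C3*x^2 + C4*x^3


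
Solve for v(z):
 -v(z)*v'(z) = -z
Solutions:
 v(z) = -sqrt(C1 + z^2)
 v(z) = sqrt(C1 + z^2)


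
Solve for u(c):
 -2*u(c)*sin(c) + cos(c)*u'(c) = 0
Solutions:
 u(c) = C1/cos(c)^2


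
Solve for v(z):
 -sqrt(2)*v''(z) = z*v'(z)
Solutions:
 v(z) = C1 + C2*erf(2^(1/4)*z/2)


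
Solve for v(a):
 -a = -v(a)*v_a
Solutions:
 v(a) = -sqrt(C1 + a^2)
 v(a) = sqrt(C1 + a^2)


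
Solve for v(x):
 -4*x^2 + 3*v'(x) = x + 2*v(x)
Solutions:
 v(x) = C1*exp(2*x/3) - 2*x^2 - 13*x/2 - 39/4


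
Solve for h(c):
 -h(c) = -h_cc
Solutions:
 h(c) = C1*exp(-c) + C2*exp(c)


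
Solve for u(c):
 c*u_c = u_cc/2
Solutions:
 u(c) = C1 + C2*erfi(c)


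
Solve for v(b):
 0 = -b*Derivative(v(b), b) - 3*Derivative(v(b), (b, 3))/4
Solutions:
 v(b) = C1 + Integral(C2*airyai(-6^(2/3)*b/3) + C3*airybi(-6^(2/3)*b/3), b)


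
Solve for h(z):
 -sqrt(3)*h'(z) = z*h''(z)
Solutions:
 h(z) = C1 + C2*z^(1 - sqrt(3))


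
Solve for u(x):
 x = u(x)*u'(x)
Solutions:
 u(x) = -sqrt(C1 + x^2)
 u(x) = sqrt(C1 + x^2)


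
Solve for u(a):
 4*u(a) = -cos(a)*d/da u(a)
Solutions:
 u(a) = C1*(sin(a)^2 - 2*sin(a) + 1)/(sin(a)^2 + 2*sin(a) + 1)


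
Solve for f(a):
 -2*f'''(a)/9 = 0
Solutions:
 f(a) = C1 + C2*a + C3*a^2


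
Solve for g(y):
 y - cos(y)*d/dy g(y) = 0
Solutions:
 g(y) = C1 + Integral(y/cos(y), y)


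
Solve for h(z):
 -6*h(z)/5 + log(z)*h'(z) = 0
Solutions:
 h(z) = C1*exp(6*li(z)/5)


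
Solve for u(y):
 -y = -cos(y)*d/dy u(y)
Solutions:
 u(y) = C1 + Integral(y/cos(y), y)


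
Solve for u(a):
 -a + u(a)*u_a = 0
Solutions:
 u(a) = -sqrt(C1 + a^2)
 u(a) = sqrt(C1 + a^2)


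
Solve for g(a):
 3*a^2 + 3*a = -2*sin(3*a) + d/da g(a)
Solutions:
 g(a) = C1 + a^3 + 3*a^2/2 - 2*cos(3*a)/3


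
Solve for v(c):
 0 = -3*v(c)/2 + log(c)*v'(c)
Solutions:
 v(c) = C1*exp(3*li(c)/2)


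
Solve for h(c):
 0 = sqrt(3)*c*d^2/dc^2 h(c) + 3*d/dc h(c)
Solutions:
 h(c) = C1 + C2*c^(1 - sqrt(3))


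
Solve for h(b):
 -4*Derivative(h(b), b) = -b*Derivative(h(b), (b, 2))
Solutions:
 h(b) = C1 + C2*b^5


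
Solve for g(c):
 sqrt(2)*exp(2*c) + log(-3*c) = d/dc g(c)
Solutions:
 g(c) = C1 + c*log(-c) + c*(-1 + log(3)) + sqrt(2)*exp(2*c)/2


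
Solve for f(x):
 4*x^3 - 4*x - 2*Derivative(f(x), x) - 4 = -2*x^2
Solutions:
 f(x) = C1 + x^4/2 + x^3/3 - x^2 - 2*x


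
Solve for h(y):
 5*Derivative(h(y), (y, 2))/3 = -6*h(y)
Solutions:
 h(y) = C1*sin(3*sqrt(10)*y/5) + C2*cos(3*sqrt(10)*y/5)


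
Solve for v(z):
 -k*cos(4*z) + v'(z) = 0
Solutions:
 v(z) = C1 + k*sin(4*z)/4


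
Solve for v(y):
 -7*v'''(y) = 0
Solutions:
 v(y) = C1 + C2*y + C3*y^2


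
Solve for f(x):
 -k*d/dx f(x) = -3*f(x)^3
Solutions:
 f(x) = -sqrt(2)*sqrt(-k/(C1*k + 3*x))/2
 f(x) = sqrt(2)*sqrt(-k/(C1*k + 3*x))/2


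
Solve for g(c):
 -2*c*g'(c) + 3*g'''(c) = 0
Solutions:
 g(c) = C1 + Integral(C2*airyai(2^(1/3)*3^(2/3)*c/3) + C3*airybi(2^(1/3)*3^(2/3)*c/3), c)


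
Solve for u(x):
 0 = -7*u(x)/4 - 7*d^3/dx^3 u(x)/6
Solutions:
 u(x) = C3*exp(-2^(2/3)*3^(1/3)*x/2) + (C1*sin(2^(2/3)*3^(5/6)*x/4) + C2*cos(2^(2/3)*3^(5/6)*x/4))*exp(2^(2/3)*3^(1/3)*x/4)


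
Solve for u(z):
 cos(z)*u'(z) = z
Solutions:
 u(z) = C1 + Integral(z/cos(z), z)


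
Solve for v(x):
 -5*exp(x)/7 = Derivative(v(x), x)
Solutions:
 v(x) = C1 - 5*exp(x)/7


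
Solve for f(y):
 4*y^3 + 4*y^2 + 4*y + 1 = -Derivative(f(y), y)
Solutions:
 f(y) = C1 - y^4 - 4*y^3/3 - 2*y^2 - y


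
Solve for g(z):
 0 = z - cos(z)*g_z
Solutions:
 g(z) = C1 + Integral(z/cos(z), z)


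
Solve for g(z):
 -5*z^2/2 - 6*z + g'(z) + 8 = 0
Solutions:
 g(z) = C1 + 5*z^3/6 + 3*z^2 - 8*z


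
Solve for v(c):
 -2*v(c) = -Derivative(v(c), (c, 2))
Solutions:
 v(c) = C1*exp(-sqrt(2)*c) + C2*exp(sqrt(2)*c)


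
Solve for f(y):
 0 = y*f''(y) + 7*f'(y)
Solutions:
 f(y) = C1 + C2/y^6


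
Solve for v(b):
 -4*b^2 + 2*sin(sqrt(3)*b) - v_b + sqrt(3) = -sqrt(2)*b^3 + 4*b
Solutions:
 v(b) = C1 + sqrt(2)*b^4/4 - 4*b^3/3 - 2*b^2 + sqrt(3)*b - 2*sqrt(3)*cos(sqrt(3)*b)/3


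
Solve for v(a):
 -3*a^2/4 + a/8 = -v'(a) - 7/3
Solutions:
 v(a) = C1 + a^3/4 - a^2/16 - 7*a/3


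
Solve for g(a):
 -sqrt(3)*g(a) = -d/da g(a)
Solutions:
 g(a) = C1*exp(sqrt(3)*a)


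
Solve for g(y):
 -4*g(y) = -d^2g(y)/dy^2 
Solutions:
 g(y) = C1*exp(-2*y) + C2*exp(2*y)


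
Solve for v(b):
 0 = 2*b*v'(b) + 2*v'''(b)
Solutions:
 v(b) = C1 + Integral(C2*airyai(-b) + C3*airybi(-b), b)


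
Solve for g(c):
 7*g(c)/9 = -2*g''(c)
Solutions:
 g(c) = C1*sin(sqrt(14)*c/6) + C2*cos(sqrt(14)*c/6)


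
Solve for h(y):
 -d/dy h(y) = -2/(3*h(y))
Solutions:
 h(y) = -sqrt(C1 + 12*y)/3
 h(y) = sqrt(C1 + 12*y)/3


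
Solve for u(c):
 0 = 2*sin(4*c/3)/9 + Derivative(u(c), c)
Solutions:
 u(c) = C1 + cos(4*c/3)/6


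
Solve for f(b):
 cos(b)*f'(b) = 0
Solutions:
 f(b) = C1


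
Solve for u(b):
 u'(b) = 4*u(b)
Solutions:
 u(b) = C1*exp(4*b)


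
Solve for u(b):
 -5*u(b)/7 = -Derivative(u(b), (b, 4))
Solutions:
 u(b) = C1*exp(-5^(1/4)*7^(3/4)*b/7) + C2*exp(5^(1/4)*7^(3/4)*b/7) + C3*sin(5^(1/4)*7^(3/4)*b/7) + C4*cos(5^(1/4)*7^(3/4)*b/7)


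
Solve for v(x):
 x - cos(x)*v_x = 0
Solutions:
 v(x) = C1 + Integral(x/cos(x), x)


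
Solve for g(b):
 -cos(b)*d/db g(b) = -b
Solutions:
 g(b) = C1 + Integral(b/cos(b), b)


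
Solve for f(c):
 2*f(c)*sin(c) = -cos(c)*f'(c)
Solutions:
 f(c) = C1*cos(c)^2


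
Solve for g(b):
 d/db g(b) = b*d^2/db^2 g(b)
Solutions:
 g(b) = C1 + C2*b^2


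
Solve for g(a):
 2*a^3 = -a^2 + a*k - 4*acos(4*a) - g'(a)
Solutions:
 g(a) = C1 - a^4/2 - a^3/3 + a^2*k/2 - 4*a*acos(4*a) + sqrt(1 - 16*a^2)


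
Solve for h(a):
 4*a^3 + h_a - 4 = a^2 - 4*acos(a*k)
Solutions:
 h(a) = C1 - a^4 + a^3/3 + 4*a - 4*Piecewise((a*acos(a*k) - sqrt(-a^2*k^2 + 1)/k, Ne(k, 0)), (pi*a/2, True))


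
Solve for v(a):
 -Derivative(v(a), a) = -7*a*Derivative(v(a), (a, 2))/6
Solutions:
 v(a) = C1 + C2*a^(13/7)


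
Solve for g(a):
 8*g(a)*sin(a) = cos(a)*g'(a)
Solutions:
 g(a) = C1/cos(a)^8


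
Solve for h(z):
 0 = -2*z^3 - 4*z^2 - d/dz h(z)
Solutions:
 h(z) = C1 - z^4/2 - 4*z^3/3


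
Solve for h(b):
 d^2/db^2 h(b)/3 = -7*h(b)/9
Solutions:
 h(b) = C1*sin(sqrt(21)*b/3) + C2*cos(sqrt(21)*b/3)


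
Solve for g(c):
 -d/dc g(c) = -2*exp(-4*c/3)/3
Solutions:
 g(c) = C1 - exp(-4*c/3)/2


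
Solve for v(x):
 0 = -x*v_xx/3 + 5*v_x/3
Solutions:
 v(x) = C1 + C2*x^6


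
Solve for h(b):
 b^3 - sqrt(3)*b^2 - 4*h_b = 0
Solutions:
 h(b) = C1 + b^4/16 - sqrt(3)*b^3/12


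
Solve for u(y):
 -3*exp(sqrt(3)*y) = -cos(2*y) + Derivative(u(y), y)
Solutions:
 u(y) = C1 - sqrt(3)*exp(sqrt(3)*y) + sin(2*y)/2


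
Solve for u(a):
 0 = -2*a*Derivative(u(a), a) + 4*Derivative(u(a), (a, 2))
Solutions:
 u(a) = C1 + C2*erfi(a/2)


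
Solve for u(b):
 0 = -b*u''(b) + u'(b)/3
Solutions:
 u(b) = C1 + C2*b^(4/3)


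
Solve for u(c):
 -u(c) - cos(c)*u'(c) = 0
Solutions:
 u(c) = C1*sqrt(sin(c) - 1)/sqrt(sin(c) + 1)


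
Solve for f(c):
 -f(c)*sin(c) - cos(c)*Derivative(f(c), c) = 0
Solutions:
 f(c) = C1*cos(c)


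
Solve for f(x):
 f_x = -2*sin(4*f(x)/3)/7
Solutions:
 2*x/7 + 3*log(cos(4*f(x)/3) - 1)/8 - 3*log(cos(4*f(x)/3) + 1)/8 = C1


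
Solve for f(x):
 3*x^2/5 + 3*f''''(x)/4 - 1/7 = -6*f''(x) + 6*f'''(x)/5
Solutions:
 f(x) = C1 + C2*x - x^4/120 - x^3/150 + 857*x^2/42000 + (C3*sin(2*sqrt(46)*x/5) + C4*cos(2*sqrt(46)*x/5))*exp(4*x/5)


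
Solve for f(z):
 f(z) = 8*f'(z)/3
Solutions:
 f(z) = C1*exp(3*z/8)


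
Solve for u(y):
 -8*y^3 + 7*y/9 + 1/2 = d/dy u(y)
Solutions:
 u(y) = C1 - 2*y^4 + 7*y^2/18 + y/2


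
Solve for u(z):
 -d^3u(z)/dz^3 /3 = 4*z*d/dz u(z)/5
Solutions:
 u(z) = C1 + Integral(C2*airyai(-12^(1/3)*5^(2/3)*z/5) + C3*airybi(-12^(1/3)*5^(2/3)*z/5), z)


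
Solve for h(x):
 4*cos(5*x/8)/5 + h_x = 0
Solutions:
 h(x) = C1 - 32*sin(5*x/8)/25


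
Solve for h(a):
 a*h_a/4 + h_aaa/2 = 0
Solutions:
 h(a) = C1 + Integral(C2*airyai(-2^(2/3)*a/2) + C3*airybi(-2^(2/3)*a/2), a)


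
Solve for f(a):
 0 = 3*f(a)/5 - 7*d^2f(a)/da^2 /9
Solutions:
 f(a) = C1*exp(-3*sqrt(105)*a/35) + C2*exp(3*sqrt(105)*a/35)


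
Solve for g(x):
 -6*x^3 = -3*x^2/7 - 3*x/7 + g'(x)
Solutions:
 g(x) = C1 - 3*x^4/2 + x^3/7 + 3*x^2/14


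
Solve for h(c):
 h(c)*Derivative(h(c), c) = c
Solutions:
 h(c) = -sqrt(C1 + c^2)
 h(c) = sqrt(C1 + c^2)


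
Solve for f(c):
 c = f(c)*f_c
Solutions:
 f(c) = -sqrt(C1 + c^2)
 f(c) = sqrt(C1 + c^2)


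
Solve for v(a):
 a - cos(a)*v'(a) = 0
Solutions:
 v(a) = C1 + Integral(a/cos(a), a)


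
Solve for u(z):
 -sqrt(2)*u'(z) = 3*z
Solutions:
 u(z) = C1 - 3*sqrt(2)*z^2/4


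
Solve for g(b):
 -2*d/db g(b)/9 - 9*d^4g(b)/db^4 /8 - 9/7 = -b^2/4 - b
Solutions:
 g(b) = C1 + C4*exp(-2*2^(1/3)*3^(2/3)*b/9) + 3*b^3/8 + 9*b^2/4 - 81*b/14 + (C2*sin(2^(1/3)*3^(1/6)*b/3) + C3*cos(2^(1/3)*3^(1/6)*b/3))*exp(2^(1/3)*3^(2/3)*b/9)


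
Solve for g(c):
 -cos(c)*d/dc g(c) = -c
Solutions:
 g(c) = C1 + Integral(c/cos(c), c)


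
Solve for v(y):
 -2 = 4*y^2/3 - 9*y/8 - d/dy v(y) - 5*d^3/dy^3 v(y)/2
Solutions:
 v(y) = C1 + C2*sin(sqrt(10)*y/5) + C3*cos(sqrt(10)*y/5) + 4*y^3/9 - 9*y^2/16 - 14*y/3


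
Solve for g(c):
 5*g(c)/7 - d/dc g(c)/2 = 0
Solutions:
 g(c) = C1*exp(10*c/7)


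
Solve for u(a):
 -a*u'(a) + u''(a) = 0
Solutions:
 u(a) = C1 + C2*erfi(sqrt(2)*a/2)


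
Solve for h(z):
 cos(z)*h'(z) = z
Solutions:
 h(z) = C1 + Integral(z/cos(z), z)


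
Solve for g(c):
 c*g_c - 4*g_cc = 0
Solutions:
 g(c) = C1 + C2*erfi(sqrt(2)*c/4)


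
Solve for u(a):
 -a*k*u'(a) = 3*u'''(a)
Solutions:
 u(a) = C1 + Integral(C2*airyai(3^(2/3)*a*(-k)^(1/3)/3) + C3*airybi(3^(2/3)*a*(-k)^(1/3)/3), a)


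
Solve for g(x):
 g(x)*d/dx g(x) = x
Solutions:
 g(x) = -sqrt(C1 + x^2)
 g(x) = sqrt(C1 + x^2)


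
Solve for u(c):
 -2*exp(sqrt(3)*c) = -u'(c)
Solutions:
 u(c) = C1 + 2*sqrt(3)*exp(sqrt(3)*c)/3


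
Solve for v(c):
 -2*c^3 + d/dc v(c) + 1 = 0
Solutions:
 v(c) = C1 + c^4/2 - c


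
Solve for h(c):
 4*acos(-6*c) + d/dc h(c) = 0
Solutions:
 h(c) = C1 - 4*c*acos(-6*c) - 2*sqrt(1 - 36*c^2)/3


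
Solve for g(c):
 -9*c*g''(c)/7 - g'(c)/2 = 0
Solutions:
 g(c) = C1 + C2*c^(11/18)


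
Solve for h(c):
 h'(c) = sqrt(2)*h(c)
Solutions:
 h(c) = C1*exp(sqrt(2)*c)


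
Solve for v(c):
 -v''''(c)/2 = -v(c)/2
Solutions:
 v(c) = C1*exp(-c) + C2*exp(c) + C3*sin(c) + C4*cos(c)


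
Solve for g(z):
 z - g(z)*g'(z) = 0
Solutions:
 g(z) = -sqrt(C1 + z^2)
 g(z) = sqrt(C1 + z^2)


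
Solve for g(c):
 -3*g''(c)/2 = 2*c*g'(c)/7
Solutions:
 g(c) = C1 + C2*erf(sqrt(42)*c/21)


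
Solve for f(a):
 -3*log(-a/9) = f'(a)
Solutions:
 f(a) = C1 - 3*a*log(-a) + 3*a*(1 + 2*log(3))


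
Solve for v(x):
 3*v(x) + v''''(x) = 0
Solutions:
 v(x) = (C1*sin(sqrt(2)*3^(1/4)*x/2) + C2*cos(sqrt(2)*3^(1/4)*x/2))*exp(-sqrt(2)*3^(1/4)*x/2) + (C3*sin(sqrt(2)*3^(1/4)*x/2) + C4*cos(sqrt(2)*3^(1/4)*x/2))*exp(sqrt(2)*3^(1/4)*x/2)


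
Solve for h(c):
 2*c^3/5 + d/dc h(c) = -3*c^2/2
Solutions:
 h(c) = C1 - c^4/10 - c^3/2


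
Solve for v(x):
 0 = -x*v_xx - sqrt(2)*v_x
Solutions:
 v(x) = C1 + C2*x^(1 - sqrt(2))


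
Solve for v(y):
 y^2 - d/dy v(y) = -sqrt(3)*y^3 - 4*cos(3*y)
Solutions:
 v(y) = C1 + sqrt(3)*y^4/4 + y^3/3 + 4*sin(3*y)/3


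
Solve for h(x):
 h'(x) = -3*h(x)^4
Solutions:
 h(x) = (-3^(2/3) - 3*3^(1/6)*I)*(1/(C1 + 3*x))^(1/3)/6
 h(x) = (-3^(2/3) + 3*3^(1/6)*I)*(1/(C1 + 3*x))^(1/3)/6
 h(x) = (1/(C1 + 9*x))^(1/3)


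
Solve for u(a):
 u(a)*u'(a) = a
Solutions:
 u(a) = -sqrt(C1 + a^2)
 u(a) = sqrt(C1 + a^2)


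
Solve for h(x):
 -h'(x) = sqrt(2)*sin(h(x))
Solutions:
 h(x) = -acos((-C1 - exp(2*sqrt(2)*x))/(C1 - exp(2*sqrt(2)*x))) + 2*pi
 h(x) = acos((-C1 - exp(2*sqrt(2)*x))/(C1 - exp(2*sqrt(2)*x)))


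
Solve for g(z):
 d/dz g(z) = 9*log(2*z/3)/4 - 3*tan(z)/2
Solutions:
 g(z) = C1 + 9*z*log(z)/4 - 9*z*log(3)/4 - 9*z/4 + 9*z*log(2)/4 + 3*log(cos(z))/2


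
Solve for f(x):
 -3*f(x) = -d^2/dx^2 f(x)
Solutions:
 f(x) = C1*exp(-sqrt(3)*x) + C2*exp(sqrt(3)*x)


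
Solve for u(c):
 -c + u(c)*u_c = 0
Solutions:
 u(c) = -sqrt(C1 + c^2)
 u(c) = sqrt(C1 + c^2)


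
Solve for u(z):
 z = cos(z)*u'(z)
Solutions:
 u(z) = C1 + Integral(z/cos(z), z)


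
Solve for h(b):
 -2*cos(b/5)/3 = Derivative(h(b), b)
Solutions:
 h(b) = C1 - 10*sin(b/5)/3


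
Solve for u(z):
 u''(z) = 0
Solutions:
 u(z) = C1 + C2*z


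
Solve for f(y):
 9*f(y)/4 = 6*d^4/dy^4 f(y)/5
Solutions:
 f(y) = C1*exp(-30^(1/4)*y/2) + C2*exp(30^(1/4)*y/2) + C3*sin(30^(1/4)*y/2) + C4*cos(30^(1/4)*y/2)


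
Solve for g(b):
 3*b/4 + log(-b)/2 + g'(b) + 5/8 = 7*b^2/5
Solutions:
 g(b) = C1 + 7*b^3/15 - 3*b^2/8 - b*log(-b)/2 - b/8


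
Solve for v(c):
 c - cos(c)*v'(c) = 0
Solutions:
 v(c) = C1 + Integral(c/cos(c), c)


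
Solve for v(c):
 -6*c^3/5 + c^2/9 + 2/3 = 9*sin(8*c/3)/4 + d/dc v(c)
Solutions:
 v(c) = C1 - 3*c^4/10 + c^3/27 + 2*c/3 + 27*cos(8*c/3)/32


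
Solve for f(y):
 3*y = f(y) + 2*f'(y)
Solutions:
 f(y) = C1*exp(-y/2) + 3*y - 6


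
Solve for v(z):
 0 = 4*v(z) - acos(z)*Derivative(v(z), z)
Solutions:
 v(z) = C1*exp(4*Integral(1/acos(z), z))


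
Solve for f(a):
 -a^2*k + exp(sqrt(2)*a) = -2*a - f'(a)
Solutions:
 f(a) = C1 + a^3*k/3 - a^2 - sqrt(2)*exp(sqrt(2)*a)/2


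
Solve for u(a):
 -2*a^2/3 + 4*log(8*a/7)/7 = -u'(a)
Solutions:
 u(a) = C1 + 2*a^3/9 - 4*a*log(a)/7 - 12*a*log(2)/7 + 4*a/7 + 4*a*log(7)/7


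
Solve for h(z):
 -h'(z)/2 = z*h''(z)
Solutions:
 h(z) = C1 + C2*sqrt(z)


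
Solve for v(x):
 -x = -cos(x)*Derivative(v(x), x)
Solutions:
 v(x) = C1 + Integral(x/cos(x), x)


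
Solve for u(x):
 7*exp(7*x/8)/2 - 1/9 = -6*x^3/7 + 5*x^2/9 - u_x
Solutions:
 u(x) = C1 - 3*x^4/14 + 5*x^3/27 + x/9 - 4*exp(7*x/8)


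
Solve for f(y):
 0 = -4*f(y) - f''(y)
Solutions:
 f(y) = C1*sin(2*y) + C2*cos(2*y)


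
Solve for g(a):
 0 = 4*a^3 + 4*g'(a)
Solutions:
 g(a) = C1 - a^4/4


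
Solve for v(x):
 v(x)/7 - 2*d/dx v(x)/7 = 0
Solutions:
 v(x) = C1*exp(x/2)


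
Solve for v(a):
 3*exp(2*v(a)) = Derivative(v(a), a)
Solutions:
 v(a) = log(-sqrt(-1/(C1 + 3*a))) - log(2)/2
 v(a) = log(-1/(C1 + 3*a))/2 - log(2)/2


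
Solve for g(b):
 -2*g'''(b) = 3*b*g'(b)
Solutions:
 g(b) = C1 + Integral(C2*airyai(-2^(2/3)*3^(1/3)*b/2) + C3*airybi(-2^(2/3)*3^(1/3)*b/2), b)


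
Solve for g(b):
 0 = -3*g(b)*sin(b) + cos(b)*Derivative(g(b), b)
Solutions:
 g(b) = C1/cos(b)^3


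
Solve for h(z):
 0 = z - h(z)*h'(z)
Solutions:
 h(z) = -sqrt(C1 + z^2)
 h(z) = sqrt(C1 + z^2)


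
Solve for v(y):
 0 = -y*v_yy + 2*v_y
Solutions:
 v(y) = C1 + C2*y^3


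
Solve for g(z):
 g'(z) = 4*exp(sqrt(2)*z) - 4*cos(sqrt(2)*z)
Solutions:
 g(z) = C1 + 2*sqrt(2)*exp(sqrt(2)*z) - 2*sqrt(2)*sin(sqrt(2)*z)


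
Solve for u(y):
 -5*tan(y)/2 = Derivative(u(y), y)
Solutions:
 u(y) = C1 + 5*log(cos(y))/2


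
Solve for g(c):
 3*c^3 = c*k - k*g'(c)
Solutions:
 g(c) = C1 - 3*c^4/(4*k) + c^2/2


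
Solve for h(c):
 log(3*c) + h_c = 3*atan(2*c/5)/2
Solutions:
 h(c) = C1 - c*log(c) + 3*c*atan(2*c/5)/2 - c*log(3) + c - 15*log(4*c^2 + 25)/8


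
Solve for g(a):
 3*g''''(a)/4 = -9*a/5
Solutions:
 g(a) = C1 + C2*a + C3*a^2 + C4*a^3 - a^5/50


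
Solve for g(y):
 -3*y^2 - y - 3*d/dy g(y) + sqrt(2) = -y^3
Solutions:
 g(y) = C1 + y^4/12 - y^3/3 - y^2/6 + sqrt(2)*y/3


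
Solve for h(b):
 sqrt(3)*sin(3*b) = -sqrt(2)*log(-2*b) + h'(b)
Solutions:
 h(b) = C1 + sqrt(2)*b*(log(-b) - 1) + sqrt(2)*b*log(2) - sqrt(3)*cos(3*b)/3


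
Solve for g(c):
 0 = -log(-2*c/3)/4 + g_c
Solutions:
 g(c) = C1 + c*log(-c)/4 + c*(-log(3) - 1 + log(2))/4


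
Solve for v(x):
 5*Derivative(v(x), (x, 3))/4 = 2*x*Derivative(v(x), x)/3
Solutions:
 v(x) = C1 + Integral(C2*airyai(2*15^(2/3)*x/15) + C3*airybi(2*15^(2/3)*x/15), x)


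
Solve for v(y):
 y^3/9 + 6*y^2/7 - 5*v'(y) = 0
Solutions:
 v(y) = C1 + y^4/180 + 2*y^3/35


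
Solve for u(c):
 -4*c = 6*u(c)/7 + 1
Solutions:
 u(c) = -14*c/3 - 7/6


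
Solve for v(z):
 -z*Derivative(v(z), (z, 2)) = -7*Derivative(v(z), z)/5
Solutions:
 v(z) = C1 + C2*z^(12/5)


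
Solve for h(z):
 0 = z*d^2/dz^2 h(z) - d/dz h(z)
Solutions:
 h(z) = C1 + C2*z^2
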